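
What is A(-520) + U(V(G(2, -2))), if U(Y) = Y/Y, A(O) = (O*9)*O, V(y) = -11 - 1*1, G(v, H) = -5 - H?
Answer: 2433601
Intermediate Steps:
V(y) = -12 (V(y) = -11 - 1 = -12)
A(O) = 9*O² (A(O) = (9*O)*O = 9*O²)
U(Y) = 1
A(-520) + U(V(G(2, -2))) = 9*(-520)² + 1 = 9*270400 + 1 = 2433600 + 1 = 2433601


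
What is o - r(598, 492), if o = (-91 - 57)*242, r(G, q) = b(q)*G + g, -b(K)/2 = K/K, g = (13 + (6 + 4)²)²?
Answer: -47389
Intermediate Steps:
g = 12769 (g = (13 + 10²)² = (13 + 100)² = 113² = 12769)
b(K) = -2 (b(K) = -2*K/K = -2*1 = -2)
r(G, q) = 12769 - 2*G (r(G, q) = -2*G + 12769 = 12769 - 2*G)
o = -35816 (o = -148*242 = -35816)
o - r(598, 492) = -35816 - (12769 - 2*598) = -35816 - (12769 - 1196) = -35816 - 1*11573 = -35816 - 11573 = -47389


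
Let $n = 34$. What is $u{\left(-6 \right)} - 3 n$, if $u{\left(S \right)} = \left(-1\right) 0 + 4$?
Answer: $-98$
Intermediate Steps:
$u{\left(S \right)} = 4$ ($u{\left(S \right)} = 0 + 4 = 4$)
$u{\left(-6 \right)} - 3 n = 4 - 102 = -98$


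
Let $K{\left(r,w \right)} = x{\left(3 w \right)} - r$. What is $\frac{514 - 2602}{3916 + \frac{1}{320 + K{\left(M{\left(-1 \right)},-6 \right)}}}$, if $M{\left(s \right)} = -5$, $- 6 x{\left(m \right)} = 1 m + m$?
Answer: $- \frac{691128}{1296197} \approx -0.5332$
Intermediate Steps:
$x{\left(m \right)} = - \frac{m}{3}$ ($x{\left(m \right)} = - \frac{1 m + m}{6} = - \frac{m + m}{6} = - \frac{2 m}{6} = - \frac{m}{3}$)
$K{\left(r,w \right)} = - r - w$ ($K{\left(r,w \right)} = - \frac{3 w}{3} - r = - w - r = - r - w$)
$\frac{514 - 2602}{3916 + \frac{1}{320 + K{\left(M{\left(-1 \right)},-6 \right)}}} = \frac{514 - 2602}{3916 + \frac{1}{320 - -11}} = - \frac{2088}{3916 + \frac{1}{320 + \left(5 + 6\right)}} = - \frac{2088}{3916 + \frac{1}{320 + 11}} = - \frac{2088}{3916 + \frac{1}{331}} = - \frac{2088}{\frac{1296197}{331}} = \left(-2088\right) \frac{331}{1296197} = - \frac{691128}{1296197}$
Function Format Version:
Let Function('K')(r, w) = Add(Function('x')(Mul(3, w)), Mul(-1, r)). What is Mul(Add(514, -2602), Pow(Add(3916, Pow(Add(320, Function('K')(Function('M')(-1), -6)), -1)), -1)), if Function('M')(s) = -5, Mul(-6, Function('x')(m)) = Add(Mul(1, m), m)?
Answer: Rational(-691128, 1296197) ≈ -0.53320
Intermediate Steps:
Function('x')(m) = Mul(Rational(-1, 3), m) (Function('x')(m) = Mul(Rational(-1, 6), Add(Mul(1, m), m)) = Mul(Rational(-1, 6), Add(m, m)) = Mul(Rational(-1, 6), Mul(2, m)) = Mul(Rational(-1, 3), m))
Function('K')(r, w) = Add(Mul(-1, r), Mul(-1, w)) (Function('K')(r, w) = Add(Mul(Rational(-1, 3), Mul(3, w)), Mul(-1, r)) = Add(Mul(-1, w), Mul(-1, r)) = Add(Mul(-1, r), Mul(-1, w)))
Mul(Add(514, -2602), Pow(Add(3916, Pow(Add(320, Function('K')(Function('M')(-1), -6)), -1)), -1)) = Mul(Add(514, -2602), Pow(Add(3916, Pow(Add(320, Add(Mul(-1, -5), Mul(-1, -6))), -1)), -1)) = Mul(-2088, Pow(Add(3916, Pow(Add(320, Add(5, 6)), -1)), -1)) = Mul(-2088, Pow(Add(3916, Pow(Add(320, 11), -1)), -1)) = Mul(-2088, Pow(Add(3916, Pow(331, -1)), -1)) = Mul(-2088, Pow(Add(3916, Rational(1, 331)), -1)) = Mul(-2088, Pow(Rational(1296197, 331), -1)) = Mul(-2088, Rational(331, 1296197)) = Rational(-691128, 1296197)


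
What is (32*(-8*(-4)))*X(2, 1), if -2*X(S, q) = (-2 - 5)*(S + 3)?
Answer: 17920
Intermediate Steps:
X(S, q) = 21/2 + 7*S/2 (X(S, q) = -(-2 - 5)*(S + 3)/2 = -(-7)*(3 + S)/2 = -(-21 - 7*S)/2 = 21/2 + 7*S/2)
(32*(-8*(-4)))*X(2, 1) = (32*(-8*(-4)))*(21/2 + (7/2)*2) = (32*32)*(21/2 + 7) = 1024*(35/2) = 17920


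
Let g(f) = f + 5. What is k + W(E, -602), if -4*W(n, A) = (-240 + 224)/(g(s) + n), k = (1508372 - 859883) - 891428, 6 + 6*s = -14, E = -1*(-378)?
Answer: -276707509/1139 ≈ -2.4294e+5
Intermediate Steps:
E = 378
s = -10/3 (s = -1 + (⅙)*(-14) = -1 - 7/3 = -10/3 ≈ -3.3333)
g(f) = 5 + f
k = -242939 (k = 648489 - 891428 = -242939)
W(n, A) = 4/(5/3 + n) (W(n, A) = -(-240 + 224)/(4*((5 - 10/3) + n)) = -(-4)/(5/3 + n) = 4/(5/3 + n))
k + W(E, -602) = -242939 + 12/(5 + 3*378) = -242939 + 12/(5 + 1134) = -242939 + 12/1139 = -276707509/1139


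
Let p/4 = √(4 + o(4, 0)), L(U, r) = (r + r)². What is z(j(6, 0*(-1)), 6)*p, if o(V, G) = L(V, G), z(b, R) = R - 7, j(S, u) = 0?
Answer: -8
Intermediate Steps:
z(b, R) = -7 + R
L(U, r) = 4*r² (L(U, r) = (2*r)² = 4*r²)
o(V, G) = 4*G²
p = 8 (p = 4*√(4 + 4*0²) = 4*√(4 + 4*0) = 4*√(4 + 0) = 4*√4 = 4*2 = 8)
z(j(6, 0*(-1)), 6)*p = (-7 + 6)*8 = -1*8 = -8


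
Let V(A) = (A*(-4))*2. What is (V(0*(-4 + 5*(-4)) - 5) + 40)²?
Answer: 6400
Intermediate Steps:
V(A) = -8*A (V(A) = -4*A*2 = -8*A)
(V(0*(-4 + 5*(-4)) - 5) + 40)² = (-8*(0*(-4 + 5*(-4)) - 5) + 40)² = (-8*(0*(-4 - 20) - 5) + 40)² = (-8*(0*(-24) - 5) + 40)² = (-8*(0 - 5) + 40)² = (-8*(-5) + 40)² = (40 + 40)² = 80² = 6400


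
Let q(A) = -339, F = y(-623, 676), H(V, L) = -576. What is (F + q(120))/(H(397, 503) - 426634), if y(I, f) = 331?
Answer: 4/213605 ≈ 1.8726e-5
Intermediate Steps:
F = 331
(F + q(120))/(H(397, 503) - 426634) = (331 - 339)/(-576 - 426634) = -8/(-427210) = -8*(-1/427210) = 4/213605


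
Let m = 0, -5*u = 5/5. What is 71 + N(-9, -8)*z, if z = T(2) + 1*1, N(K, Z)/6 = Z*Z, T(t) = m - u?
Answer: 2659/5 ≈ 531.80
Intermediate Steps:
u = -1/5 ≈ -0.20000
T(t) = 1/5 (T(t) = 0 - 1*(-1/5) = 0 + 1/5 = 1/5)
N(K, Z) = 6*Z**2 (N(K, Z) = 6*(Z*Z) = 6*Z**2)
z = 6/5 (z = 1/5 + 1*1 = 1/5 + 1 = 6/5 ≈ 1.2000)
71 + N(-9, -8)*z = 71 + (6*(-8)**2)*(6/5) = 71 + (6*64)*(6/5) = 71 + 384*(6/5) = 71 + 2304/5 = 2659/5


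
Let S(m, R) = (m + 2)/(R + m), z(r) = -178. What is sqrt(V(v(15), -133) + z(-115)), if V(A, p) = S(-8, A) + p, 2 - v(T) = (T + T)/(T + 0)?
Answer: I*sqrt(1241)/2 ≈ 17.614*I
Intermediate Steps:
v(T) = 0 (v(T) = 2 - (T + T)/(T + 0) = 2 - 2*T/T = 2 - 1*2 = 2 - 2 = 0)
S(m, R) = (2 + m)/(R + m)
V(A, p) = p - 6/(-8 + A) (V(A, p) = (2 - 8)/(A - 8) + p = -6/(-8 + A) + p = p - 6/(-8 + A))
sqrt(V(v(15), -133) + z(-115)) = sqrt((-6 - 133*(-8 + 0))/(-8 + 0) - 178) = sqrt((-6 - 133*(-8))/(-8) - 178) = sqrt(-(-6 + 1064)/8 - 178) = sqrt(-1/8*1058 - 178) = sqrt(-529/4 - 178) = sqrt(-1241/4) = I*sqrt(1241)/2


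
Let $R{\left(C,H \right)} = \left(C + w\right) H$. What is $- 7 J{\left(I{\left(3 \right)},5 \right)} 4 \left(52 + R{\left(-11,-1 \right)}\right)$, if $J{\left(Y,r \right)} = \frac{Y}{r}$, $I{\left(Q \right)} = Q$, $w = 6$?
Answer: $- \frac{4788}{5} \approx -957.6$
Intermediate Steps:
$R{\left(C,H \right)} = H \left(6 + C\right)$ ($R{\left(C,H \right)} = \left(C + 6\right) H = \left(6 + C\right) H = H \left(6 + C\right)$)
$- 7 J{\left(I{\left(3 \right)},5 \right)} 4 \left(52 + R{\left(-11,-1 \right)}\right) = - 7 \cdot \frac{3}{5} \cdot 4 \left(52 - \left(6 - 11\right)\right) = - 7 \cdot 3 \cdot \frac{1}{5} \cdot 4 \left(52 - -5\right) = \left(-7\right) \frac{3}{5} \cdot 4 \left(52 + 5\right) = \left(- \frac{21}{5}\right) 4 \cdot 57 = \left(- \frac{84}{5}\right) 57 = - \frac{4788}{5}$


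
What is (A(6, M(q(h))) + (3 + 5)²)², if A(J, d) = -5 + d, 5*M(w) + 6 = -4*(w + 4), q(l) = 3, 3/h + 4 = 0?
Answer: 68121/25 ≈ 2724.8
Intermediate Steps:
h = -¾ (h = 3/(-4 + 0) = 3/(-4) = 3*(-¼) = -¾ ≈ -0.75000)
M(w) = -22/5 - 4*w/5 (M(w) = -6/5 + (-4*(w + 4))/5 = -6/5 + (-4*(4 + w))/5 = -6/5 + (-16 - 4*w)/5 = -6/5 + (-16/5 - 4*w/5) = -22/5 - 4*w/5)
(A(6, M(q(h))) + (3 + 5)²)² = ((-5 + (-22/5 - ⅘*3)) + (3 + 5)²)² = ((-5 + (-22/5 - 12/5)) + 8²)² = ((-5 - 34/5) + 64)² = (-59/5 + 64)² = (261/5)² = 68121/25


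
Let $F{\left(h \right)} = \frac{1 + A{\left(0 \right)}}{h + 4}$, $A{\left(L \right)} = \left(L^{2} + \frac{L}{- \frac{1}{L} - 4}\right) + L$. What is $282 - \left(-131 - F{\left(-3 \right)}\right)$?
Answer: $414$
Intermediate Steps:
$A{\left(L \right)} = L + L^{2} + \frac{L}{-4 - \frac{1}{L}}$ ($A{\left(L \right)} = \left(L^{2} + \frac{L}{-4 - \frac{1}{L}}\right) + L = L + L^{2} + \frac{L}{-4 - \frac{1}{L}}$)
$F{\left(h \right)} = \frac{1}{4 + h}$ ($F{\left(h \right)} = \frac{1 + \frac{0 \left(1 + 4 \cdot 0 + 4 \cdot 0^{2}\right)}{1 + 4 \cdot 0}}{h + 4} = \frac{1 + \frac{0 \left(1 + 0 + 4 \cdot 0\right)}{1 + 0}}{4 + h} = \frac{1 + \frac{0 \left(1 + 0 + 0\right)}{1}}{4 + h} = \frac{1 + 0 \cdot 1 \cdot 1}{4 + h} = \frac{1 + 0}{4 + h} = 1 \frac{1}{4 + h} = \frac{1}{4 + h}$)
$282 - \left(-131 - F{\left(-3 \right)}\right) = 282 - \left(-131 - \frac{1}{4 - 3}\right) = 282 - \left(-131 - 1^{-1}\right) = 282 - \left(-131 - 1\right) = 282 - -132 = 282 + 132 = 414$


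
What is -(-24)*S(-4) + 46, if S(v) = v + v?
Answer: -146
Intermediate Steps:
S(v) = 2*v
-(-24)*S(-4) + 46 = -(-24)*2*(-4) + 46 = -(-24)*(-8) + 46 = -12*16 + 46 = -192 + 46 = -146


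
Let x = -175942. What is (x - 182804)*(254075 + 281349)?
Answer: -192081218304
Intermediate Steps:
(x - 182804)*(254075 + 281349) = (-175942 - 182804)*(254075 + 281349) = -358746*535424 = -192081218304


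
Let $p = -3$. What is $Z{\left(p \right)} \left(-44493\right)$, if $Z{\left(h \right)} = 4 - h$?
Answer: $-311451$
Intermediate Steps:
$Z{\left(p \right)} \left(-44493\right) = \left(4 - -3\right) \left(-44493\right) = \left(4 + 3\right) \left(-44493\right) = 7 \left(-44493\right) = -311451$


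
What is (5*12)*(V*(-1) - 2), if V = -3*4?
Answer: 600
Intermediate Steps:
V = -12
(5*12)*(V*(-1) - 2) = (5*12)*(-12*(-1) - 2) = 60*(12 - 2) = 60*10 = 600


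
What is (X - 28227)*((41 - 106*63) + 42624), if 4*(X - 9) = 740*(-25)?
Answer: -1181921041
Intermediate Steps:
X = -4616 (X = 9 + (740*(-25))/4 = 9 + (¼)*(-18500) = 9 - 4625 = -4616)
(X - 28227)*((41 - 106*63) + 42624) = (-4616 - 28227)*((41 - 106*63) + 42624) = -32843*((41 - 6678) + 42624) = -32843*(-6637 + 42624) = -32843*35987 = -1181921041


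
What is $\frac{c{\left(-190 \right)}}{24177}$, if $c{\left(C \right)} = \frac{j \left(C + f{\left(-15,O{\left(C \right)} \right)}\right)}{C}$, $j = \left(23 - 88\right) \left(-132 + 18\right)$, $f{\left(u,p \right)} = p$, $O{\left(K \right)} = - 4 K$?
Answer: $- \frac{7410}{8059} \approx -0.91947$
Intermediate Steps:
$j = 7410$ ($j = \left(-65\right) \left(-114\right) = 7410$)
$c{\left(C \right)} = -22230$ ($c{\left(C \right)} = \frac{7410 \left(C - 4 C\right)}{C} = \frac{7410 \left(- 3 C\right)}{C} = \frac{\left(-22230\right) C}{C} = -22230$)
$\frac{c{\left(-190 \right)}}{24177} = - \frac{22230}{24177} = \left(-22230\right) \frac{1}{24177} = - \frac{7410}{8059}$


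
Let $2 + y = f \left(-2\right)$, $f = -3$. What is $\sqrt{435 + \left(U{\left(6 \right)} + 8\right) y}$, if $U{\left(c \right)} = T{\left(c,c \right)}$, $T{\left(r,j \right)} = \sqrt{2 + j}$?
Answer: $\sqrt{467 + 8 \sqrt{2}} \approx 21.87$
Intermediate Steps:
$y = 4$ ($y = -2 - -6 = -2 + 6 = 4$)
$U{\left(c \right)} = \sqrt{2 + c}$
$\sqrt{435 + \left(U{\left(6 \right)} + 8\right) y} = \sqrt{435 + \left(\sqrt{2 + 6} + 8\right) 4} = \sqrt{435 + \left(\sqrt{8} + 8\right) 4} = \sqrt{435 + \left(2 \sqrt{2} + 8\right) 4} = \sqrt{435 + \left(8 + 2 \sqrt{2}\right) 4} = \sqrt{435 + \left(32 + 8 \sqrt{2}\right)} = \sqrt{467 + 8 \sqrt{2}}$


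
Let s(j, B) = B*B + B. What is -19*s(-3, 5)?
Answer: -570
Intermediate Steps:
s(j, B) = B + B² (s(j, B) = B² + B = B + B²)
-19*s(-3, 5) = -95*(1 + 5) = -95*6 = -19*30 = -570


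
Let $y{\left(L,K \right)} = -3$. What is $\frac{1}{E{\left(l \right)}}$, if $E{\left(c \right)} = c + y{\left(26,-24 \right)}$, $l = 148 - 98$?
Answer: $\frac{1}{47} \approx 0.021277$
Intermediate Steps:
$l = 50$ ($l = 148 - 98 = 50$)
$E{\left(c \right)} = -3 + c$ ($E{\left(c \right)} = c - 3 = -3 + c$)
$\frac{1}{E{\left(l \right)}} = \frac{1}{-3 + 50} = \frac{1}{47}$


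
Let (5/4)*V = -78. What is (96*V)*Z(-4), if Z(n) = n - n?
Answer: 0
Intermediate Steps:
Z(n) = 0
V = -312/5 (V = (4/5)*(-78) = -312/5 ≈ -62.400)
(96*V)*Z(-4) = (96*(-312/5))*0 = -29952/5*0 = 0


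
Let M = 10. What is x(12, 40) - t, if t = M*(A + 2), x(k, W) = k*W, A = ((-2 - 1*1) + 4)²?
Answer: 450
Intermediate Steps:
A = 1 (A = ((-2 - 1) + 4)² = (-3 + 4)² = 1² = 1)
x(k, W) = W*k
t = 30 (t = 10*(1 + 2) = 10*3 = 30)
x(12, 40) - t = 40*12 - 1*30 = 480 - 30 = 450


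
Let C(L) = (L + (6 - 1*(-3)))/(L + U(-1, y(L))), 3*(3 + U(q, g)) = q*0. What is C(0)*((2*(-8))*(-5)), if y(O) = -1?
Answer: -240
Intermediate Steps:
U(q, g) = -3 (U(q, g) = -3 + (q*0)/3 = -3 + (⅓)*0 = -3 + 0 = -3)
C(L) = (9 + L)/(-3 + L) (C(L) = (L + (6 - 1*(-3)))/(L - 3) = (L + (6 + 3))/(-3 + L) = (L + 9)/(-3 + L) = (9 + L)/(-3 + L))
C(0)*((2*(-8))*(-5)) = ((9 + 0)/(-3 + 0))*((2*(-8))*(-5)) = (9/(-3))*(-16*(-5)) = -⅓*9*80 = -3*80 = -240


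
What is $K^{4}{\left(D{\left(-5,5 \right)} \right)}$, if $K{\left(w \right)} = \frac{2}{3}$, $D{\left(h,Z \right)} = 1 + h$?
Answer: $\frac{16}{81} \approx 0.19753$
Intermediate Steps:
$K{\left(w \right)} = \frac{2}{3}$ ($K{\left(w \right)} = 2 \cdot \frac{1}{3} = \frac{2}{3}$)
$K^{4}{\left(D{\left(-5,5 \right)} \right)} = \left(\frac{2}{3}\right)^{4} = \frac{16}{81}$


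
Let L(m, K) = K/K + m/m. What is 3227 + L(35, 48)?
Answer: 3229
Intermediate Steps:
L(m, K) = 2 (L(m, K) = 1 + 1 = 2)
3227 + L(35, 48) = 3227 + 2 = 3229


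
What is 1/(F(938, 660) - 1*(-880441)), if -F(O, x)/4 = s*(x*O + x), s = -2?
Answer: 1/5838361 ≈ 1.7128e-7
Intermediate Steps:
F(O, x) = 8*x + 8*O*x (F(O, x) = -(-8)*(x*O + x) = -(-8)*(O*x + x) = -(-8)*(x + O*x) = -4*(-2*x - 2*O*x) = 8*x + 8*O*x)
1/(F(938, 660) - 1*(-880441)) = 1/(8*660*(1 + 938) - 1*(-880441)) = 1/(8*660*939 + 880441) = 1/(4957920 + 880441) = 1/5838361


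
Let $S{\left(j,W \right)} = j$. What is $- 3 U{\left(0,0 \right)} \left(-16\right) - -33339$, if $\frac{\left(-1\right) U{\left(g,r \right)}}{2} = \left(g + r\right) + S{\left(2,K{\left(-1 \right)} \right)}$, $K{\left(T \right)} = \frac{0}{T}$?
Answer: $33147$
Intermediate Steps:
$K{\left(T \right)} = 0$
$U{\left(g,r \right)} = -4 - 2 g - 2 r$ ($U{\left(g,r \right)} = - 2 \left(\left(g + r\right) + 2\right) = - 2 \left(2 + g + r\right) = -4 - 2 g - 2 r$)
$- 3 U{\left(0,0 \right)} \left(-16\right) - -33339 = - 3 \left(-4 - 0 - 0\right) \left(-16\right) - -33339 = - 3 \left(-4 + 0 + 0\right) \left(-16\right) + 33339 = \left(-3\right) \left(-4\right) \left(-16\right) + 33339 = 12 \left(-16\right) + 33339 = -192 + 33339 = 33147$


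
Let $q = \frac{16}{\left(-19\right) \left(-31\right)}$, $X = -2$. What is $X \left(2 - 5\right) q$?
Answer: $\frac{96}{589} \approx 0.16299$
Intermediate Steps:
$q = \frac{16}{589} \approx 0.027165$
$X \left(2 - 5\right) q = - 2 \left(2 - 5\right) \frac{16}{589} = \left(-2\right) \left(-3\right) \frac{16}{589} = 6 \cdot \frac{16}{589} = \frac{96}{589}$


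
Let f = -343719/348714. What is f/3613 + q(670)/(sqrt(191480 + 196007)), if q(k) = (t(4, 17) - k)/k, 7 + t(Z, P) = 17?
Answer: -38191/139989298 - 66*sqrt(387487)/25961629 ≈ -0.0018553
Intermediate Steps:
f = -38191/38746 (f = -343719*1/348714 = -38191/38746 ≈ -0.98568)
t(Z, P) = 10 (t(Z, P) = -7 + 17 = 10)
q(k) = (10 - k)/k
f/3613 + q(670)/(sqrt(191480 + 196007)) = -38191/38746/3613 + ((10 - 1*670)/670)/(sqrt(191480 + 196007)) = -38191/38746*1/3613 + ((10 - 670)/670)/(sqrt(387487)) = -38191/139989298 + ((1/670)*(-660))*(sqrt(387487)/387487) = -38191/139989298 - 66*sqrt(387487)/25961629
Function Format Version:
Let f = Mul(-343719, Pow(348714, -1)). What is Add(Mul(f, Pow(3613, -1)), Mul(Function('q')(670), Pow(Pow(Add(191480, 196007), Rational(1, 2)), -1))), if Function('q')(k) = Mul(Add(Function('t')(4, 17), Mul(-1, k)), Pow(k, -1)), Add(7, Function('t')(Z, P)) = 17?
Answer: Add(Rational(-38191, 139989298), Mul(Rational(-66, 25961629), Pow(387487, Rational(1, 2)))) ≈ -0.0018553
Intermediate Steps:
f = Rational(-38191, 38746) (f = Mul(-343719, Rational(1, 348714)) = Rational(-38191, 38746) ≈ -0.98568)
Function('t')(Z, P) = 10 (Function('t')(Z, P) = Add(-7, 17) = 10)
Function('q')(k) = Mul(Pow(k, -1), Add(10, Mul(-1, k))) (Function('q')(k) = Mul(Add(10, Mul(-1, k)), Pow(k, -1)) = Mul(Pow(k, -1), Add(10, Mul(-1, k))))
Add(Mul(f, Pow(3613, -1)), Mul(Function('q')(670), Pow(Pow(Add(191480, 196007), Rational(1, 2)), -1))) = Add(Mul(Rational(-38191, 38746), Pow(3613, -1)), Mul(Mul(Pow(670, -1), Add(10, Mul(-1, 670))), Pow(Pow(Add(191480, 196007), Rational(1, 2)), -1))) = Add(Mul(Rational(-38191, 38746), Rational(1, 3613)), Mul(Mul(Rational(1, 670), Add(10, -670)), Pow(Pow(387487, Rational(1, 2)), -1))) = Add(Rational(-38191, 139989298), Mul(Mul(Rational(1, 670), -660), Mul(Rational(1, 387487), Pow(387487, Rational(1, 2))))) = Add(Rational(-38191, 139989298), Mul(Rational(-66, 67), Mul(Rational(1, 387487), Pow(387487, Rational(1, 2))))) = Add(Rational(-38191, 139989298), Mul(Rational(-66, 25961629), Pow(387487, Rational(1, 2))))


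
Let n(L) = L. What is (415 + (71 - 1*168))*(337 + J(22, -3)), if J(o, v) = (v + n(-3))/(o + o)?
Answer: 1178349/11 ≈ 1.0712e+5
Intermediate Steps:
J(o, v) = (-3 + v)/(2*o) (J(o, v) = (v - 3)/(o + o) = (-3 + v)/((2*o)) = (-3 + v)*(1/(2*o)) = (-3 + v)/(2*o))
(415 + (71 - 1*168))*(337 + J(22, -3)) = (415 + (71 - 1*168))*(337 + (½)*(-3 - 3)/22) = (415 + (71 - 168))*(337 + (½)*(1/22)*(-6)) = (415 - 97)*(337 - 3/22) = 318*(7411/22) = 1178349/11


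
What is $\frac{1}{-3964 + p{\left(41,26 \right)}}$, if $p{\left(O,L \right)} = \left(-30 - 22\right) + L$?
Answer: $- \frac{1}{3990} \approx -0.00025063$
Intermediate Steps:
$p{\left(O,L \right)} = -52 + L$
$\frac{1}{-3964 + p{\left(41,26 \right)}} = \frac{1}{-3964 + \left(-52 + 26\right)} = \frac{1}{-3964 - 26} = \frac{1}{-3990} = - \frac{1}{3990}$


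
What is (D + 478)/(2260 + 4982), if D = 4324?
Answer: 2401/3621 ≈ 0.66308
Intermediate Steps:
(D + 478)/(2260 + 4982) = (4324 + 478)/(2260 + 4982) = 4802/7242 = 4802*(1/7242) = 2401/3621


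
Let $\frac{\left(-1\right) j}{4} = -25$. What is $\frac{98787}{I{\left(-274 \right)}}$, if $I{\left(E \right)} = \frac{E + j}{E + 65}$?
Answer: $\frac{6882161}{58} \approx 1.1866 \cdot 10^{5}$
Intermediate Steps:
$j = 100$ ($j = \left(-4\right) \left(-25\right) = 100$)
$I{\left(E \right)} = \frac{100 + E}{65 + E}$ ($I{\left(E \right)} = \frac{E + 100}{E + 65} = \frac{100 + E}{65 + E}$)
$\frac{98787}{I{\left(-274 \right)}} = \frac{98787}{\frac{1}{65 - 274} \left(100 - 274\right)} = \frac{98787}{\frac{1}{-209} \left(-174\right)} = \frac{98787}{\left(- \frac{1}{209}\right) \left(-174\right)} = \frac{98787}{\frac{174}{209}} = 98787 \cdot \frac{209}{174} = \frac{6882161}{58}$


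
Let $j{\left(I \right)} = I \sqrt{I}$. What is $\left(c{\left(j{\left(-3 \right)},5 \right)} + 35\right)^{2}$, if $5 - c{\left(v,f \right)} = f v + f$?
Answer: $550 + 1050 i \sqrt{3} \approx 550.0 + 1818.7 i$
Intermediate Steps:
$j{\left(I \right)} = I^{\frac{3}{2}}$
$c{\left(v,f \right)} = 5 - f - f v$ ($c{\left(v,f \right)} = 5 - \left(f v + f\right) = 5 - \left(f + f v\right) = 5 - f - f v$)
$\left(c{\left(j{\left(-3 \right)},5 \right)} + 35\right)^{2} = \left(\left(5 - 5 - 5 \left(-3\right)^{\frac{3}{2}}\right) + 35\right)^{2} = \left(\left(5 - 5 - 5 \left(- 3 i \sqrt{3}\right)\right) + 35\right)^{2} = \left(\left(5 - 5 + 15 i \sqrt{3}\right) + 35\right)^{2} = \left(15 i \sqrt{3} + 35\right)^{2} = \left(35 + 15 i \sqrt{3}\right)^{2}$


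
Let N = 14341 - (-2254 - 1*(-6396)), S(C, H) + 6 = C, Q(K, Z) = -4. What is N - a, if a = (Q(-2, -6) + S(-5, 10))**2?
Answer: 9974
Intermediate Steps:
S(C, H) = -6 + C
N = 10199 (N = 14341 - (-2254 + 6396) = 14341 - 1*4142 = 14341 - 4142 = 10199)
a = 225 (a = (-4 + (-6 - 5))**2 = (-4 - 11)**2 = (-15)**2 = 225)
N - a = 10199 - 1*225 = 10199 - 225 = 9974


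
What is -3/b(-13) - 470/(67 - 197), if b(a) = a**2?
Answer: 608/169 ≈ 3.5976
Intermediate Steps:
-3/b(-13) - 470/(67 - 197) = -3/((-13)**2) - 470/(67 - 197) = -3/169 - 470/(-130) = -3*1/169 - 470*(-1/130) = -3/169 + 47/13 = 608/169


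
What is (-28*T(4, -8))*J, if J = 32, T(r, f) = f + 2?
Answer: 5376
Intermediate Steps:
T(r, f) = 2 + f
(-28*T(4, -8))*J = -28*(2 - 8)*32 = -28*(-6)*32 = 168*32 = 5376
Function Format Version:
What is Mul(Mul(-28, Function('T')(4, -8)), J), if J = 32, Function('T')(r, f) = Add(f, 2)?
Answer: 5376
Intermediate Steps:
Function('T')(r, f) = Add(2, f)
Mul(Mul(-28, Function('T')(4, -8)), J) = Mul(Mul(-28, Add(2, -8)), 32) = Mul(Mul(-28, -6), 32) = Mul(168, 32) = 5376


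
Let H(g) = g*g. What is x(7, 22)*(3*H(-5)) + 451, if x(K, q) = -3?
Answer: 226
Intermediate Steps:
H(g) = g²
x(7, 22)*(3*H(-5)) + 451 = -9*(-5)² + 451 = -9*25 + 451 = -3*75 + 451 = -225 + 451 = 226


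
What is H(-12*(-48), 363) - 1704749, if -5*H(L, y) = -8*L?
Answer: -8519137/5 ≈ -1.7038e+6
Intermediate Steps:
H(L, y) = 8*L/5 (H(L, y) = -(-8)*L/5 = 8*L/5)
H(-12*(-48), 363) - 1704749 = 8*(-12*(-48))/5 - 1704749 = (8/5)*576 - 1704749 = 4608/5 - 1704749 = -8519137/5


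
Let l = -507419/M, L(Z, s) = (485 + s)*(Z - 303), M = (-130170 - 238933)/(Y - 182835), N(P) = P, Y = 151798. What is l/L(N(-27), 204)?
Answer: 1431705773/7629359010 ≈ 0.18766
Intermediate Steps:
M = 369103/31037 (M = (-130170 - 238933)/(151798 - 182835) = -369103/(-31037) = -369103*(-1/31037) = 369103/31037 ≈ 11.892)
L(Z, s) = (-303 + Z)*(485 + s) (L(Z, s) = (485 + s)*(-303 + Z) = (-303 + Z)*(485 + s))
l = -15748763503/369103 (l = -507419/369103/31037 = -507419*31037/369103 = -15748763503/369103 ≈ -42668.)
l/L(N(-27), 204) = -15748763503/(369103*(-146955 - 303*204 + 485*(-27) - 27*204)) = -15748763503/(369103*(-146955 - 61812 - 13095 - 5508)) = -15748763503/369103/(-227370) = -15748763503/369103*(-1/227370) = 1431705773/7629359010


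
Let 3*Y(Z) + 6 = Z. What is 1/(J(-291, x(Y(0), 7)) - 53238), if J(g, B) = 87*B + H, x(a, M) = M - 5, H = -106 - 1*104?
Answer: -1/53274 ≈ -1.8771e-5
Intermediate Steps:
Y(Z) = -2 + Z/3
H = -210 (H = -106 - 104 = -210)
x(a, M) = -5 + M
J(g, B) = -210 + 87*B (J(g, B) = 87*B - 210 = -210 + 87*B)
1/(J(-291, x(Y(0), 7)) - 53238) = 1/((-210 + 87*(-5 + 7)) - 53238) = 1/((-210 + 87*2) - 53238) = 1/((-210 + 174) - 53238) = 1/(-36 - 53238) = 1/(-53274) = -1/53274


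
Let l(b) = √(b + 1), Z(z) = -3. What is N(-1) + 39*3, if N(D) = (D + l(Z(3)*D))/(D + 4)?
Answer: 352/3 ≈ 117.33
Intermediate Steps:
l(b) = √(1 + b)
N(D) = (D + √(1 - 3*D))/(4 + D) (N(D) = (D + √(1 - 3*D))/(D + 4) = (D + √(1 - 3*D))/(4 + D))
N(-1) + 39*3 = (-1 + √(1 - 3*(-1)))/(4 - 1) + 39*3 = (-1 + √(1 + 3))/3 + 117 = (-1 + √4)/3 + 117 = (-1 + 2)/3 + 117 = (⅓)*1 + 117 = ⅓ + 117 = 352/3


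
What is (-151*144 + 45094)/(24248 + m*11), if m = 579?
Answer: 23350/30617 ≈ 0.76265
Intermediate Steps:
(-151*144 + 45094)/(24248 + m*11) = (-151*144 + 45094)/(24248 + 579*11) = (-21744 + 45094)/(24248 + 6369) = 23350/30617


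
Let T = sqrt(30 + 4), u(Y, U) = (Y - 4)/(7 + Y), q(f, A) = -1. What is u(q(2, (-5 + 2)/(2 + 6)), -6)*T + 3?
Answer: 3 - 5*sqrt(34)/6 ≈ -1.8591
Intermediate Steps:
u(Y, U) = (-4 + Y)/(7 + Y)
T = sqrt(34) ≈ 5.8309
u(q(2, (-5 + 2)/(2 + 6)), -6)*T + 3 = ((-4 - 1)/(7 - 1))*sqrt(34) + 3 = (-5/6)*sqrt(34) + 3 = ((1/6)*(-5))*sqrt(34) + 3 = -5*sqrt(34)/6 + 3 = 3 - 5*sqrt(34)/6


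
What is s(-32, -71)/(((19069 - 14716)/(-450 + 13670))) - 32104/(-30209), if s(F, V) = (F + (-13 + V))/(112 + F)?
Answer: -439327609/131499777 ≈ -3.3409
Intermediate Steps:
s(F, V) = (-13 + F + V)/(112 + F)
s(-32, -71)/(((19069 - 14716)/(-450 + 13670))) - 32104/(-30209) = ((-13 - 32 - 71)/(112 - 32))/(((19069 - 14716)/(-450 + 13670))) - 32104/(-30209) = (-116/80)/((4353/13220)) - 32104*(-1/30209) = ((1/80)*(-116))/((4353*(1/13220))) + 32104/30209 = -29/(20*4353/13220) + 32104/30209 = -29/20*13220/4353 + 32104/30209 = -19169/4353 + 32104/30209 = -439327609/131499777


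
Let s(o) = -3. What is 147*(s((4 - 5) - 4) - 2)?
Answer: -735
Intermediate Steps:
147*(s((4 - 5) - 4) - 2) = 147*(-3 - 2) = 147*(-5) = -735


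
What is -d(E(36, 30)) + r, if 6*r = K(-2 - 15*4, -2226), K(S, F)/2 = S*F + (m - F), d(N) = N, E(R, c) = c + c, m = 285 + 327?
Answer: 46890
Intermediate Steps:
m = 612
E(R, c) = 2*c
K(S, F) = 1224 - 2*F + 2*F*S (K(S, F) = 2*(S*F + (612 - F)) = 2*(F*S + (612 - F)) = 2*(612 - F + F*S) = 1224 - 2*F + 2*F*S)
r = 46950 (r = (1224 - 2*(-2226) + 2*(-2226)*(-2 - 15*4))/6 = (1224 + 4452 + 2*(-2226)*(-2 - 60))/6 = (1224 + 4452 + 2*(-2226)*(-62))/6 = (1224 + 4452 + 276024)/6 = (⅙)*281700 = 46950)
-d(E(36, 30)) + r = -2*30 + 46950 = -1*60 + 46950 = -60 + 46950 = 46890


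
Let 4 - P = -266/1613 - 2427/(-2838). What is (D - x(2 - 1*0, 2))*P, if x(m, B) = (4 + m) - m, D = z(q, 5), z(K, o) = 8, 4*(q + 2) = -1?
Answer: 10100622/762949 ≈ 13.239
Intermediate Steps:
q = -9/4 (q = -2 + (¼)*(-1) = -2 - ¼ = -9/4 ≈ -2.2500)
P = 5050311/1525898 (P = 4 - (-266/1613 - 2427/(-2838)) = 4 - (-266*1/1613 - 2427*(-1/2838)) = 4 - (-266/1613 + 809/946) = 4 - 1*1053281/1525898 = 4 - 1053281/1525898 = 5050311/1525898 ≈ 3.3097)
D = 8
x(m, B) = 4
(D - x(2 - 1*0, 2))*P = (8 - 1*4)*(5050311/1525898) = (8 - 4)*(5050311/1525898) = 4*(5050311/1525898) = 10100622/762949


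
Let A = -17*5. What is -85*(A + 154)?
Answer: -5865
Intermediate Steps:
A = -85
-85*(A + 154) = -85*(-85 + 154) = -85*69 = -5865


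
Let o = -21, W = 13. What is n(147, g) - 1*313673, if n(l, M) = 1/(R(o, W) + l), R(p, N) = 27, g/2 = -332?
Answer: -54579101/174 ≈ -3.1367e+5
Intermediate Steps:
g = -664 (g = 2*(-332) = -664)
n(l, M) = 1/(27 + l)
n(147, g) - 1*313673 = 1/(27 + 147) - 1*313673 = 1/174 - 313673 = -54579101/174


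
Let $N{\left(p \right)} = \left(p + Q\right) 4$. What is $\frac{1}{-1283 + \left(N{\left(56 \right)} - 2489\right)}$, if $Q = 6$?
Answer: $- \frac{1}{3524} \approx -0.00028377$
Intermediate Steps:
$N{\left(p \right)} = 24 + 4 p$ ($N{\left(p \right)} = \left(p + 6\right) 4 = \left(6 + p\right) 4 = 24 + 4 p$)
$\frac{1}{-1283 + \left(N{\left(56 \right)} - 2489\right)} = \frac{1}{-1283 + \left(\left(24 + 4 \cdot 56\right) - 2489\right)} = \frac{1}{-1283 + \left(\left(24 + 224\right) - 2489\right)} = \frac{1}{-1283 + \left(248 - 2489\right)} = \frac{1}{-1283 - 2241} = \frac{1}{-3524} = - \frac{1}{3524}$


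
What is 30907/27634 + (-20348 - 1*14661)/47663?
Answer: 505681635/1317119342 ≈ 0.38393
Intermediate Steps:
30907/27634 + (-20348 - 1*14661)/47663 = 30907*(1/27634) + (-20348 - 14661)*(1/47663) = 30907/27634 - 35009*1/47663 = 30907/27634 - 35009/47663 = 505681635/1317119342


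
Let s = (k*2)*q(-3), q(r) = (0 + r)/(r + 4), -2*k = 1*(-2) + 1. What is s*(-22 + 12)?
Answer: 30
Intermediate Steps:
k = ½ (k = -(1*(-2) + 1)/2 = -(-2 + 1)/2 = -½*(-1) = ½ ≈ 0.50000)
q(r) = r/(4 + r)
s = -3 (s = ((½)*2)*(-3/(4 - 3)) = 1*(-3/1) = 1*(-3*1) = 1*(-3) = -3)
s*(-22 + 12) = -3*(-22 + 12) = -3*(-10) = 30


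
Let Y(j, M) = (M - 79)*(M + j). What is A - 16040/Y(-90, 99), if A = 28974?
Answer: 259964/9 ≈ 28885.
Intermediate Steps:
Y(j, M) = (-79 + M)*(M + j)
A - 16040/Y(-90, 99) = 28974 - 16040/(99**2 - 79*99 - 79*(-90) + 99*(-90)) = 28974 - 16040/(9801 - 7821 + 7110 - 8910) = 28974 - 16040/180 = 28974 - 16040*1/180 = 28974 - 802/9 = 259964/9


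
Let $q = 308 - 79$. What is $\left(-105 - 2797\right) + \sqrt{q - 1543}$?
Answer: $-2902 + 3 i \sqrt{146} \approx -2902.0 + 36.249 i$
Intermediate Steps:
$q = 229$ ($q = 308 - 79 = 229$)
$\left(-105 - 2797\right) + \sqrt{q - 1543} = \left(-105 - 2797\right) + \sqrt{229 - 1543} = -2902 + \sqrt{-1314} = -2902 + 3 i \sqrt{146}$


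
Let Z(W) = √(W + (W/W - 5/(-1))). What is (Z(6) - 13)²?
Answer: 181 - 52*√3 ≈ 90.933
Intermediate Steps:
Z(W) = √(6 + W) (Z(W) = √(W + (1 - 5*(-1))) = √(W + (1 + 5)) = √(W + 6) = √(6 + W))
(Z(6) - 13)² = (√(6 + 6) - 13)² = (√12 - 13)² = (2*√3 - 13)² = (-13 + 2*√3)²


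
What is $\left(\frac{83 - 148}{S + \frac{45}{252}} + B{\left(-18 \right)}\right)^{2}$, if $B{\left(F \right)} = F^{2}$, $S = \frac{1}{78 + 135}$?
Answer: $\frac{1124126784}{1194649} \approx 940.97$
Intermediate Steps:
$S = \frac{1}{213} \approx 0.0046948$
$\left(\frac{83 - 148}{S + \frac{45}{252}} + B{\left(-18 \right)}\right)^{2} = \left(\frac{83 - 148}{\frac{1}{213} + \frac{45}{252}} + \left(-18\right)^{2}\right)^{2} = \left(- \frac{65}{\frac{1}{213} + 45 \cdot \frac{1}{252}} + 324\right)^{2} = \left(- \frac{65}{\frac{1}{213} + \frac{5}{28}} + 324\right)^{2} = \left(- \frac{65}{\frac{1093}{5964}} + 324\right)^{2} = \left(\left(-65\right) \frac{5964}{1093} + 324\right)^{2} = \left(- \frac{387660}{1093} + 324\right)^{2} = \left(- \frac{33528}{1093}\right)^{2} = \frac{1124126784}{1194649}$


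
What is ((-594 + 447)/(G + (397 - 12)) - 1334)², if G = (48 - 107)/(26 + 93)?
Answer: 414203863296001/232623504 ≈ 1.7806e+6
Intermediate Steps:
G = -59/119 ≈ -0.49580
((-594 + 447)/(G + (397 - 12)) - 1334)² = ((-594 + 447)/(-59/119 + (397 - 12)) - 1334)² = (-147/(-59/119 + 385) - 1334)² = (-147/45756/119 - 1334)² = (-147*119/45756 - 1334)² = (-5831/15252 - 1334)² = (-20351999/15252)² = 414203863296001/232623504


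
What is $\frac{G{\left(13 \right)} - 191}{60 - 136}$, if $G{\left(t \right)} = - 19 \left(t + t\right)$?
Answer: $\frac{685}{76} \approx 9.0132$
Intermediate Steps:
$G{\left(t \right)} = - 38 t$ ($G{\left(t \right)} = - 19 \cdot 2 t = - 38 t$)
$\frac{G{\left(13 \right)} - 191}{60 - 136} = \frac{\left(-38\right) 13 - 191}{60 - 136} = \frac{-494 - 191}{-76} = \left(-685\right) \left(- \frac{1}{76}\right) = \frac{685}{76}$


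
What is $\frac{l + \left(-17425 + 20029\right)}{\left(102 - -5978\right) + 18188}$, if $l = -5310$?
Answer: $- \frac{1353}{12134} \approx -0.1115$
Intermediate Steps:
$\frac{l + \left(-17425 + 20029\right)}{\left(102 - -5978\right) + 18188} = \frac{-5310 + \left(-17425 + 20029\right)}{\left(102 - -5978\right) + 18188} = \frac{-5310 + 2604}{\left(102 + 5978\right) + 18188} = - \frac{2706}{6080 + 18188} = - \frac{2706}{24268} = \left(-2706\right) \frac{1}{24268} = - \frac{1353}{12134}$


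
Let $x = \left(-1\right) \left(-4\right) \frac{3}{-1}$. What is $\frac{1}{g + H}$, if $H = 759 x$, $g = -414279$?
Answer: $- \frac{1}{423387} \approx -2.3619 \cdot 10^{-6}$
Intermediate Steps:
$x = -12$ ($x = 4 \cdot 3 \left(-1\right) = 4 \left(-3\right) = -12$)
$H = -9108$ ($H = 759 \left(-12\right) = -9108$)
$\frac{1}{g + H} = \frac{1}{-414279 - 9108} = \frac{1}{-423387} = - \frac{1}{423387}$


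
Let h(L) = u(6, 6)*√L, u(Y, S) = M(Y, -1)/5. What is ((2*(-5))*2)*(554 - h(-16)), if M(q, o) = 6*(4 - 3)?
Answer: -11080 + 96*I ≈ -11080.0 + 96.0*I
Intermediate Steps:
M(q, o) = 6 (M(q, o) = 6*1 = 6)
u(Y, S) = 6/5
h(L) = 6*√L/5
((2*(-5))*2)*(554 - h(-16)) = ((2*(-5))*2)*(554 - 6*√(-16)/5) = (-10*2)*(554 - 6*4*I/5) = -20*(554 - 24*I/5) = -11080 + 96*I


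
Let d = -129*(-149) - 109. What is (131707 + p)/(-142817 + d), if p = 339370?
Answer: -471077/123705 ≈ -3.8081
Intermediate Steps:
d = 19112 (d = 19221 - 109 = 19112)
(131707 + p)/(-142817 + d) = (131707 + 339370)/(-142817 + 19112) = 471077/(-123705) = 471077*(-1/123705) = -471077/123705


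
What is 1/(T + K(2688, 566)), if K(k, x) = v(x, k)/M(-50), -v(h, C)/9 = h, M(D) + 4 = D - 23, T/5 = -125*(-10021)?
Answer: 77/482265719 ≈ 1.5966e-7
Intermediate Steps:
T = 6263125 (T = 5*(-125*(-10021)) = 5*1252625 = 6263125)
M(D) = -27 + D (M(D) = -4 + (D - 23) = -4 + (-23 + D) = -27 + D)
v(h, C) = -9*h
K(k, x) = 9*x/77 (K(k, x) = (-9*x)/(-27 - 50) = -9*x/(-77) = -9*x*(-1/77) = 9*x/77)
1/(T + K(2688, 566)) = 1/(6263125 + (9/77)*566) = 1/(6263125 + 5094/77) = 1/(482265719/77) = 77/482265719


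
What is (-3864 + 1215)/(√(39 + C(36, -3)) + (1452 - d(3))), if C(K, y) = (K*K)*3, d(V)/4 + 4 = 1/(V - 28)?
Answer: -2430722400/1344729241 + 1655625*√3927/1344729241 ≈ -1.7304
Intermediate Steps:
d(V) = -16 + 4/(-28 + V) (d(V) = -16 + 4/(V - 28) = -16 + 4/(-28 + V))
C(K, y) = 3*K² (C(K, y) = K²*3 = 3*K²)
(-3864 + 1215)/(√(39 + C(36, -3)) + (1452 - d(3))) = (-3864 + 1215)/(√(39 + 3*36²) + (1452 - 4*(113 - 4*3)/(-28 + 3))) = -2649/(√(39 + 3*1296) + (1452 - 4*(113 - 12)/(-25))) = -2649/(√(39 + 3888) + (1452 - 4*(-1)*101/25)) = -2649/(√3927 + (1452 - 1*(-404/25))) = -2649/(√3927 + (1452 + 404/25)) = -2649/(√3927 + 36704/25) = -2649/(36704/25 + √3927)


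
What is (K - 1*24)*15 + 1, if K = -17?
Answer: -614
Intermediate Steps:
(K - 1*24)*15 + 1 = (-17 - 1*24)*15 + 1 = (-17 - 24)*15 + 1 = -41*15 + 1 = -615 + 1 = -614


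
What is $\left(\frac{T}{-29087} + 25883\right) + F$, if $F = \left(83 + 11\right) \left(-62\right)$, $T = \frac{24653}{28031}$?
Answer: $\frac{16351597488682}{815337697} \approx 20055.0$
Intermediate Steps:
$T = \frac{24653}{28031}$ ($T = 24653 \cdot \frac{1}{28031} = \frac{24653}{28031} \approx 0.87949$)
$F = -5828$ ($F = 94 \left(-62\right) = -5828$)
$\left(\frac{T}{-29087} + 25883\right) + F = \left(\frac{24653}{28031 \left(-29087\right)} + 25883\right) - 5828 = \left(\frac{24653}{28031} \left(- \frac{1}{29087}\right) + 25883\right) - 5828 = \left(- \frac{24653}{815337697} + 25883\right) - 5828 = \frac{21103385586798}{815337697} - 5828 = \frac{16351597488682}{815337697}$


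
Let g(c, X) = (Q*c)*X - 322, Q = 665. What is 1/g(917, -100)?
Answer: -1/60980822 ≈ -1.6399e-8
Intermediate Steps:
g(c, X) = -322 + 665*X*c (g(c, X) = (665*c)*X - 322 = 665*X*c - 322 = -322 + 665*X*c)
1/g(917, -100) = 1/(-322 + 665*(-100)*917) = 1/(-322 - 60980500) = 1/(-60980822) = -1/60980822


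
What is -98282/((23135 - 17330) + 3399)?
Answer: -49141/4602 ≈ -10.678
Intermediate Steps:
-98282/((23135 - 17330) + 3399) = -98282/(5805 + 3399) = -98282/9204 = -98282*1/9204 = -49141/4602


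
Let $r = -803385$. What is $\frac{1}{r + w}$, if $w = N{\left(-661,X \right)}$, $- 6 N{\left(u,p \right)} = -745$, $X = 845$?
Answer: $- \frac{6}{4819565} \approx -1.2449 \cdot 10^{-6}$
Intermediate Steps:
$N{\left(u,p \right)} = \frac{745}{6}$ ($N{\left(u,p \right)} = \left(- \frac{1}{6}\right) \left(-745\right) = \frac{745}{6}$)
$w = \frac{745}{6} \approx 124.17$
$\frac{1}{r + w} = \frac{1}{-803385 + \frac{745}{6}} = \frac{1}{- \frac{4819565}{6}} = - \frac{6}{4819565}$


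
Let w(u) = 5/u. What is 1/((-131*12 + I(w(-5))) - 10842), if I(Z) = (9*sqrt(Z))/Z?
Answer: -4138/51369159 + I/17123053 ≈ -8.0554e-5 + 5.8401e-8*I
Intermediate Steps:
I(Z) = 9/sqrt(Z)
1/((-131*12 + I(w(-5))) - 10842) = 1/((-131*12 + 9/sqrt(5/(-5))) - 10842) = 1/((-1572 + 9/sqrt(5*(-1/5))) - 10842) = 1/((-1572 + 9/sqrt(-1)) - 10842) = 1/((-1572 + 9*(-I)) - 10842) = 1/((-1572 - 9*I) - 10842) = 1/(-12414 - 9*I) = (-12414 + 9*I)/154107477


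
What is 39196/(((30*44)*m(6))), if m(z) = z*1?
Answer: 9799/1980 ≈ 4.9490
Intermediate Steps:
m(z) = z
39196/(((30*44)*m(6))) = 39196/(((30*44)*6)) = 39196/((1320*6)) = 39196/7920 = 39196*(1/7920) = 9799/1980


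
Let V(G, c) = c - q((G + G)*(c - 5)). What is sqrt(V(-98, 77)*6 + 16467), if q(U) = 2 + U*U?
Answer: I*sqrt(1194874347) ≈ 34567.0*I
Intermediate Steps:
q(U) = 2 + U**2
V(G, c) = -2 + c - 4*G**2*(-5 + c)**2 (V(G, c) = c - (2 + ((G + G)*(c - 5))**2) = c - (2 + ((2*G)*(-5 + c))**2) = c - (2 + (2*G*(-5 + c))**2) = c - (2 + 4*G**2*(-5 + c)**2) = c + (-2 - 4*G**2*(-5 + c)**2) = -2 + c - 4*G**2*(-5 + c)**2)
sqrt(V(-98, 77)*6 + 16467) = sqrt((-2 + 77 - 4*(-98)**2*(-5 + 77)**2)*6 + 16467) = sqrt((-2 + 77 - 4*9604*72**2)*6 + 16467) = sqrt((-2 + 77 - 4*9604*5184)*6 + 16467) = sqrt((-2 + 77 - 199148544)*6 + 16467) = sqrt(-199148469*6 + 16467) = sqrt(-1194890814 + 16467) = sqrt(-1194874347) = I*sqrt(1194874347)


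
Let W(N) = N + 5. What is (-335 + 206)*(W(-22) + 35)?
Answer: -2322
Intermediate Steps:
W(N) = 5 + N
(-335 + 206)*(W(-22) + 35) = (-335 + 206)*((5 - 22) + 35) = -129*(-17 + 35) = -129*18 = -2322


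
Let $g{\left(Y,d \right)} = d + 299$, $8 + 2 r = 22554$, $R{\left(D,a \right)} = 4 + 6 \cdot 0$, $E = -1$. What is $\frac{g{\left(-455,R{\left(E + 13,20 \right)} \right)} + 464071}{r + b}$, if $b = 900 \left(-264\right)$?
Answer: $- \frac{464374}{226327} \approx -2.0518$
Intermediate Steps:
$b = -237600$
$R{\left(D,a \right)} = 4$ ($R{\left(D,a \right)} = 4 + 0 = 4$)
$r = 11273$ ($r = -4 + \frac{1}{2} \cdot 22554 = -4 + 11277 = 11273$)
$g{\left(Y,d \right)} = 299 + d$
$\frac{g{\left(-455,R{\left(E + 13,20 \right)} \right)} + 464071}{r + b} = \frac{\left(299 + 4\right) + 464071}{11273 - 237600} = \frac{303 + 464071}{-226327} = 464374 \left(- \frac{1}{226327}\right) = - \frac{464374}{226327}$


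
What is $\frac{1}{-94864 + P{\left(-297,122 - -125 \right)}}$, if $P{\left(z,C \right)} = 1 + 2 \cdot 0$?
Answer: $- \frac{1}{94863} \approx -1.0542 \cdot 10^{-5}$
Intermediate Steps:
$P{\left(z,C \right)} = 1$ ($P{\left(z,C \right)} = 1 + 0 = 1$)
$\frac{1}{-94864 + P{\left(-297,122 - -125 \right)}} = \frac{1}{-94864 + 1} = \frac{1}{-94863} = - \frac{1}{94863}$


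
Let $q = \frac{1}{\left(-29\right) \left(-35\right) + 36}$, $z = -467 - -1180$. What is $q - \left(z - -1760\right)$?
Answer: $- \frac{2599122}{1051} \approx -2473.0$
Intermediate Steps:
$z = 713$ ($z = -467 + 1180 = 713$)
$q = \frac{1}{1051}$ ($q = \frac{1}{1015 + 36} = \frac{1}{1051} \approx 0.00095147$)
$q - \left(z - -1760\right) = \frac{1}{1051} - \left(713 - -1760\right) = \frac{1}{1051} - \left(713 + 1760\right) = \frac{1}{1051} - 2473 = - \frac{2599122}{1051}$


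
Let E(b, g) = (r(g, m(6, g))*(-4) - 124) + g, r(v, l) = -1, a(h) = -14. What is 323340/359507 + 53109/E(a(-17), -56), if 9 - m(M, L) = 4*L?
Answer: -19036149423/63273232 ≈ -300.86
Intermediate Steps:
m(M, L) = 9 - 4*L
E(b, g) = -120 + g (E(b, g) = (-1*(-4) - 124) + g = (4 - 124) + g = -120 + g)
323340/359507 + 53109/E(a(-17), -56) = 323340/359507 + 53109/(-120 - 56) = 323340*(1/359507) + 53109/(-176) = 323340/359507 + 53109*(-1/176) = 323340/359507 - 53109/176 = -19036149423/63273232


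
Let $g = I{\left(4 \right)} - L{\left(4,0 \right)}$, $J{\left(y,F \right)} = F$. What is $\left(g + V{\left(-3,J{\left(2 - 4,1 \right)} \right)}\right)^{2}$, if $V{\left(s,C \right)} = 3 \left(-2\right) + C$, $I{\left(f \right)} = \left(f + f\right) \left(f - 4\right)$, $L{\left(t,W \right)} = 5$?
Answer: $100$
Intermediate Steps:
$I{\left(f \right)} = 2 f \left(-4 + f\right)$
$g = -5$ ($g = 2 \cdot 4 \left(-4 + 4\right) - 5 = 2 \cdot 4 \cdot 0 - 5 = 0 - 5 = -5$)
$V{\left(s,C \right)} = -6 + C$
$\left(g + V{\left(-3,J{\left(2 - 4,1 \right)} \right)}\right)^{2} = \left(-5 + \left(-6 + 1\right)\right)^{2} = \left(-5 - 5\right)^{2} = \left(-10\right)^{2} = 100$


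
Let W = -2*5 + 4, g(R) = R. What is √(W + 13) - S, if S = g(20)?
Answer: -20 + √7 ≈ -17.354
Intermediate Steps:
W = -6 (W = -10 + 4 = -6)
S = 20
√(W + 13) - S = √(-6 + 13) - 1*20 = √7 - 20 = -20 + √7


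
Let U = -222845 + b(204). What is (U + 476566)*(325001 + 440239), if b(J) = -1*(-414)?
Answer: 194474267400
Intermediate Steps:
b(J) = 414
U = -222431 (U = -222845 + 414 = -222431)
(U + 476566)*(325001 + 440239) = (-222431 + 476566)*(325001 + 440239) = 254135*765240 = 194474267400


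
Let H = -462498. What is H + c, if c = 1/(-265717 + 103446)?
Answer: -75050012959/162271 ≈ -4.6250e+5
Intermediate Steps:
c = -1/162271 (c = 1/(-162271) = -1/162271 ≈ -6.1625e-6)
H + c = -462498 - 1/162271 = -75050012959/162271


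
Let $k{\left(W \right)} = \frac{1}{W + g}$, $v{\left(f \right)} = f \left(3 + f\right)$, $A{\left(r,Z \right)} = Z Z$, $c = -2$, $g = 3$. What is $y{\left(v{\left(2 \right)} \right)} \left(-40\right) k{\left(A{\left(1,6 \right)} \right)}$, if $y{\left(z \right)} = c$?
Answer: $\frac{80}{39} \approx 2.0513$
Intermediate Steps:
$A{\left(r,Z \right)} = Z^{2}$
$y{\left(z \right)} = -2$
$k{\left(W \right)} = \frac{1}{3 + W}$ ($k{\left(W \right)} = \frac{1}{W + 3} = \frac{1}{3 + W}$)
$y{\left(v{\left(2 \right)} \right)} \left(-40\right) k{\left(A{\left(1,6 \right)} \right)} = \frac{\left(-2\right) \left(-40\right)}{3 + 6^{2}} = \frac{80}{3 + 36} = \frac{80}{39}$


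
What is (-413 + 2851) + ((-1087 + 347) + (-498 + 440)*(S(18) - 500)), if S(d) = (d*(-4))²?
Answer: -269974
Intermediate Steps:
S(d) = 16*d² (S(d) = (-4*d)² = 16*d²)
(-413 + 2851) + ((-1087 + 347) + (-498 + 440)*(S(18) - 500)) = (-413 + 2851) + ((-1087 + 347) + (-498 + 440)*(16*18² - 500)) = 2438 + (-740 - 58*(16*324 - 500)) = 2438 + (-740 - 58*(5184 - 500)) = 2438 + (-740 - 58*4684) = 2438 + (-740 - 271672) = 2438 - 272412 = -269974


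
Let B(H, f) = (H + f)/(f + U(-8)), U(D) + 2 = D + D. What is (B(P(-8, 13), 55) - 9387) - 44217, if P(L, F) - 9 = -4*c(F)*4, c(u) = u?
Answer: -1983492/37 ≈ -53608.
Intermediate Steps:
U(D) = -2 + 2*D (U(D) = -2 + (D + D) = -2 + 2*D)
P(L, F) = 9 - 16*F (P(L, F) = 9 - 4*F*4 = 9 - 16*F)
B(H, f) = (H + f)/(-18 + f) (B(H, f) = (H + f)/(f + (-2 + 2*(-8))) = (H + f)/(f + (-2 - 16)) = (H + f)/(f - 18) = (H + f)/(-18 + f))
(B(P(-8, 13), 55) - 9387) - 44217 = (((9 - 16*13) + 55)/(-18 + 55) - 9387) - 44217 = (((9 - 208) + 55)/37 - 9387) - 44217 = ((-199 + 55)/37 - 9387) - 44217 = ((1/37)*(-144) - 9387) - 44217 = (-144/37 - 9387) - 44217 = -347463/37 - 44217 = -1983492/37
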